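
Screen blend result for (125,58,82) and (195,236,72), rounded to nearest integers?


Screen: C = 255 - (255-A)×(255-B)/255, rounded to nearest integer
R: 255 - (255-125)×(255-195)/255 = 255 - 7800/255 ≈ 255 - 30.588 = 224.412 → 224
G: 255 - (255-58)×(255-236)/255 = 255 - 3743/255 ≈ 255 - 14.678 = 240.322 → 240
B: 255 - (255-82)×(255-72)/255 = 255 - 31659/255 ≈ 255 - 124.153 = 130.847 → 131
= RGB(224, 240, 131)


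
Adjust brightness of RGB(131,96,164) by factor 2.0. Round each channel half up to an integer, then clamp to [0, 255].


Multiply each channel by 2.0, round half up, clamp to [0, 255]
R: 131×2.0 = 262 → clamp → 255
G: 96×2.0 = 192
B: 164×2.0 = 328 → clamp → 255
= RGB(255, 192, 255)


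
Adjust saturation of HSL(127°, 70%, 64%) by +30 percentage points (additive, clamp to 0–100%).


Original S = 70%
Adjustment = +30 percentage points
New S = 70 + (30) = 100
Clamp to [0, 100] → 100
= HSL(127°, 100%, 64%)


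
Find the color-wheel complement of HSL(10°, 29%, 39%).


Complement = opposite side of color wheel = hue + 180°
H' = (10 + 180) mod 360 = 190°
S and L unchanged.
= HSL(190°, 29%, 39%)


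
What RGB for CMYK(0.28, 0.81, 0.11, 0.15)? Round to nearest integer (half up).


R = 255 × (1-C) × (1-K) = 255 × 0.72 × 0.85 = 156.06 → 156
G = 255 × (1-M) × (1-K) = 255 × 0.19 × 0.85 = 41.1825 → 41
B = 255 × (1-Y) × (1-K) = 255 × 0.89 × 0.85 = 192.9075 → 193
= RGB(156, 41, 193)


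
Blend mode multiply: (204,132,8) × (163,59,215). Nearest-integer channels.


Multiply: C = A×B/255, rounded to nearest integer
R: 204×163/255 = 33252/255 ≈ 130.400 → 130
G: 132×59/255 = 7788/255 ≈ 30.541 → 31
B: 8×215/255 = 1720/255 ≈ 6.745 → 7
= RGB(130, 31, 7)


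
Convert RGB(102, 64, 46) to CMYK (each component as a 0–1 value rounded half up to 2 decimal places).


R'=102/255≈0.4000, G'=64/255≈0.2510, B'=46/255≈0.1804
K = 1 - max(R',G',B') = 1 - 102/255 = 153/255 = 0.6 → 0.60
(1-R'-K)/(1-K) simplifies to (max-R)/max with max = 102:
C = (102-102)/102 = 0/102 = 0 → 0.00
M = (102-64)/102 = 38/102 = 0.37254… → 0.37
Y = (102-46)/102 = 56/102 = 0.54901… → 0.55
= CMYK(0.00, 0.37, 0.55, 0.60)


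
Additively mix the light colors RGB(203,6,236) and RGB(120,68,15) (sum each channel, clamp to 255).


Additive: each channel = min(255, C₁+C₂)
R: 203+120 = 323 → 255
G: 6+68 = 74 → 74
B: 236+15 = 251 → 251
= RGB(255, 74, 251)


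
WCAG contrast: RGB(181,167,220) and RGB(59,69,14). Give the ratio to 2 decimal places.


Linearize each sRGB channel c=v/255: c/12.92 if c ≤ 0.04045 else ((c+0.055)/1.055)^2.4
L = 0.2126×R_lin + 0.7152×G_lin + 0.0722×B_lin
Color 1 (181,167,220):
  R=181: 181/255≈0.7098 > 0.04045 → ((0.7098+0.055)/1.055)^2.4 ≈ 0.46208
  G=167: 167/255≈0.6549 > 0.04045 → ((0.6549+0.055)/1.055)^2.4 ≈ 0.38643
  B=220: 220/255≈0.8627 > 0.04045 → ((0.8627+0.055)/1.055)^2.4 ≈ 0.71569
  L1 = 0.2126×0.46208 + 0.7152×0.38643 + 0.0722×0.71569 ≈ 0.42628
Color 2 (59,69,14):
  R=59: 59/255≈0.2314 > 0.04045 → ((0.2314+0.055)/1.055)^2.4 ≈ 0.04374
  G=69: 69/255≈0.2706 > 0.04045 → ((0.2706+0.055)/1.055)^2.4 ≈ 0.05951
  B=14: 14/255≈0.0549 > 0.04045 → ((0.0549+0.055)/1.055)^2.4 ≈ 0.00439
  L2 = 0.2126×0.04374 + 0.7152×0.05951 + 0.0722×0.00439 ≈ 0.05218
Lighter = 0.42628, Darker = 0.05218
Ratio = (L_lighter + 0.05) / (L_darker + 0.05)
Ratio = (0.42628 + 0.05) / (0.05218 + 0.05) = 0.47628 / 0.10218 ≈ 4.6613
Ratio ≈ 4.66:1


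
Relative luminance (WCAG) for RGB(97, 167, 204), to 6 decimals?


Linearize each channel (sRGB transfer function): c = v/255; c_lin = c/12.92 if c ≤ 0.04045, else ((c+0.055)/1.055)^2.4
  R: 97/255 ≈ 0.380392 > 0.04045 → ((0.380392+0.055)/1.055)^2.4 ≈ 0.119538
  G: 167/255 ≈ 0.654902 > 0.04045 → ((0.654902+0.055)/1.055)^2.4 ≈ 0.386429
  B: 204/255 ≈ 0.800000 > 0.04045 → ((0.800000+0.055)/1.055)^2.4 ≈ 0.603827
R_lin = 0.119538, G_lin = 0.386429, B_lin = 0.603827
L = 0.2126×R + 0.7152×G + 0.0722×B
L = 0.2126×0.119538 + 0.7152×0.386429 + 0.0722×0.603827
L ≈ 0.345385


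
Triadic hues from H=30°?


Triadic: equally spaced at 120° intervals
H1 = 30°
H2 = (30 + 120) mod 360 = 150°
H3 = (30 + 240) mod 360 = 270°
Triadic = 30°, 150°, 270°


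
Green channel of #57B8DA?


Color: #57B8DA
R = 57 = 87
G = B8 = 184
B = DA = 218
Green = 184


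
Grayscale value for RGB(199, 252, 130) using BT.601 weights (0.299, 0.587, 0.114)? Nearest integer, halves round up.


Gray = 0.299×R + 0.587×G + 0.114×B
Gray = 0.299×199 + 0.587×252 + 0.114×130
Gray = 59.501 + 147.924 + 14.820
Gray = 222.245 → round half up → 222
Gray = 222


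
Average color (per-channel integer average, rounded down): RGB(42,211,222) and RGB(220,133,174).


Midpoint: each channel = ⌊(C₁+C₂)/2⌋
R: ⌊(42+220)/2⌋ = 131
G: ⌊(211+133)/2⌋ = 172
B: ⌊(222+174)/2⌋ = 198
= RGB(131, 172, 198)


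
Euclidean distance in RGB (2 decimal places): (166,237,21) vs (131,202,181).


d = √[(R₁-R₂)² + (G₁-G₂)² + (B₁-B₂)²]
d = √[(166-131)² + (237-202)² + (21-181)²]
d = √[1225 + 1225 + 25600]
d = √28050
d ≈ 167.48


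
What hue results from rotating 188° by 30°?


New hue = (H + rotation) mod 360
New hue = (188 + 30) mod 360
= 218 mod 360
= 218°


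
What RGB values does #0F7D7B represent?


0F → 15 (R)
7D → 125 (G)
7B → 123 (B)
= RGB(15, 125, 123)


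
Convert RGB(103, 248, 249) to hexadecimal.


R = 103 → 67 (hex)
G = 248 → F8 (hex)
B = 249 → F9 (hex)
Hex = #67F8F9


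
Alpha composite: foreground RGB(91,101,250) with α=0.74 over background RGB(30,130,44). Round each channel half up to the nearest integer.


C = α×F + (1-α)×B, with 1-α = 0.26
R: 0.74×91 + 0.26×30 = 67.34 + 7.80 = 75.14 → 75
G: 0.74×101 + 0.26×130 = 74.74 + 33.80 = 108.54 → 109
B: 0.74×250 + 0.26×44 = 185.00 + 11.44 = 196.44 → 196
= RGB(75, 109, 196)


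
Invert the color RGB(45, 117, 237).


Invert: (255-R, 255-G, 255-B)
R: 255-45 = 210
G: 255-117 = 138
B: 255-237 = 18
= RGB(210, 138, 18)


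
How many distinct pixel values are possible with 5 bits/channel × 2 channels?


Total bits = 5 bits/channel × 2 channels = 10 bits
Distinct pixel values = 2^10
= 1,024 pixel values


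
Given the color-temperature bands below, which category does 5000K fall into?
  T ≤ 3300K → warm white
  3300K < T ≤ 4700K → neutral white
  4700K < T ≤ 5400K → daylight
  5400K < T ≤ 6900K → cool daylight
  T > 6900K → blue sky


Temperature: 5000K
4700K < 5000K ≤ 5400K → daylight
Classification: daylight


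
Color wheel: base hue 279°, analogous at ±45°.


Base hue: 279°
Left analog: (279 - 45) mod 360 = 234°
Right analog: (279 + 45) mod 360 = 324°
Analogous hues = 234° and 324°


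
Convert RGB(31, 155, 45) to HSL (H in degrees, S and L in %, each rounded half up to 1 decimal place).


Normalize: R'=31/255≈0.1216, G'=155/255≈0.6078, B'=45/255≈0.1765
Max=155/255, Min=31/255, Δ=Max-Min=124/255
L = (Max+Min)/2 = (155+31)/510 = 186/510 = 0.36470… → L = 36.5%
L ≤ 0.5 → S = Δ/(Max+Min) = 124/(155+31) = 124/186 = 0.66666… → S = 66.7%
(the 1/255 factors cancel in S and H, so raw channel differences can be used)
Max is G' → H = 60 × ((B-R)/Δ + 2) = 60 × ((45-31)/124 + 2)
  14/124 + 2 = 0.1129… + 2 = 2.1129…
  H = 60 × 2.1129… = 126.774…° → H = 126.8°
= HSL(126.8°, 66.7%, 36.5%)


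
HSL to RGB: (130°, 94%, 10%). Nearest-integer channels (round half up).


H=130°, S=0.94, L=0.10
C = (1-|2L-1|)×S = (1-|-0.80|)×0.94 = 0.188
H' = H/60 = 130/60 ≈ 2.1667; X = C×(1-|H' mod 2 - 1|) ≈ 0.0313
m = L - C/2 = 0.10 - 0.094 = 0.006
Sector ⌊H'⌋ = 2 → (R',G',B') = (0.0, 0.188, ≈0.0313)
RGB = ((R'+m)×255, (G'+m)×255, (B'+m)×255) = (1.53, 49.47, 9.52)
Round half up → RGB(2, 49, 10)


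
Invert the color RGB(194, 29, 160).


Invert: (255-R, 255-G, 255-B)
R: 255-194 = 61
G: 255-29 = 226
B: 255-160 = 95
= RGB(61, 226, 95)


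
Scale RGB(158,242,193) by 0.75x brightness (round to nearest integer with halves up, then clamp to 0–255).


Multiply each channel by 0.75, round half up, clamp to [0, 255]
R: 158×0.75 = 118.5 → round → 119
G: 242×0.75 = 181.5 → round → 182
B: 193×0.75 = 144.75 → round → 145
= RGB(119, 182, 145)


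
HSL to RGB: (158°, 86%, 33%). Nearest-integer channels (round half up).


H=158°, S=0.86, L=0.33
C = (1-|2L-1|)×S = (1-|-0.34|)×0.86 = 0.5676
H' = H/60 = 158/60 ≈ 2.6333; X = C×(1-|H' mod 2 - 1|) = 0.35948
m = L - C/2 = 0.33 - 0.2838 = 0.0462
Sector ⌊H'⌋ = 2 → (R',G',B') = (0.0, 0.5676, 0.35948)
RGB = ((R'+m)×255, (G'+m)×255, (B'+m)×255) = (11.781, 156.519, 103.4484)
Round half up → RGB(12, 157, 103)


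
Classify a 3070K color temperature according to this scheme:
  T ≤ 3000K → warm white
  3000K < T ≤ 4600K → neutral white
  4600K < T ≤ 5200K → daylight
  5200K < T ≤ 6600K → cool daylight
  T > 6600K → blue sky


Temperature: 3070K
3000K < 3070K ≤ 4600K → neutral white
Classification: neutral white


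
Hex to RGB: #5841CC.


58 → 88 (R)
41 → 65 (G)
CC → 204 (B)
= RGB(88, 65, 204)


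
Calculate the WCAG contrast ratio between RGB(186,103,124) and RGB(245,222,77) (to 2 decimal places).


Linearize each sRGB channel c=v/255: c/12.92 if c ≤ 0.04045 else ((c+0.055)/1.055)^2.4
L = 0.2126×R_lin + 0.7152×G_lin + 0.0722×B_lin
Color 1 (186,103,124):
  R=186: 186/255≈0.7294 > 0.04045 → ((0.7294+0.055)/1.055)^2.4 ≈ 0.49102
  G=103: 103/255≈0.4039 > 0.04045 → ((0.4039+0.055)/1.055)^2.4 ≈ 0.13563
  B=124: 124/255≈0.4863 > 0.04045 → ((0.4863+0.055)/1.055)^2.4 ≈ 0.20156
  L1 = 0.2126×0.49102 + 0.7152×0.13563 + 0.0722×0.20156 ≈ 0.21595
Color 2 (245,222,77):
  R=245: 245/255≈0.9608 > 0.04045 → ((0.9608+0.055)/1.055)^2.4 ≈ 0.91310
  G=222: 222/255≈0.8706 > 0.04045 → ((0.8706+0.055)/1.055)^2.4 ≈ 0.73046
  B=77: 77/255≈0.3020 > 0.04045 → ((0.3020+0.055)/1.055)^2.4 ≈ 0.07421
  L2 = 0.2126×0.91310 + 0.7152×0.73046 + 0.0722×0.07421 ≈ 0.72191
Lighter = 0.72191, Darker = 0.21595
Ratio = (L_lighter + 0.05) / (L_darker + 0.05)
Ratio = (0.72191 + 0.05) / (0.21595 + 0.05) = 0.77191 / 0.26595 ≈ 2.9025
Ratio ≈ 2.90:1


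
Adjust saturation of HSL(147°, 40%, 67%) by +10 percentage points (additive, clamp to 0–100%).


Original S = 40%
Adjustment = +10 percentage points
New S = 40 + (10) = 50
Clamp to [0, 100] → 50
= HSL(147°, 50%, 67%)


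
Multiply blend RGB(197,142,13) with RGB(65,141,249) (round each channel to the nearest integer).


Multiply: C = A×B/255, rounded to nearest integer
R: 197×65/255 = 12805/255 ≈ 50.216 → 50
G: 142×141/255 = 20022/255 ≈ 78.518 → 79
B: 13×249/255 = 3237/255 ≈ 12.694 → 13
= RGB(50, 79, 13)


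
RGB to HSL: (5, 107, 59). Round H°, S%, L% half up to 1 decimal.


Normalize: R'=5/255≈0.0196, G'=107/255≈0.4196, B'=59/255≈0.2314
Max=107/255, Min=5/255, Δ=Max-Min=102/255
L = (Max+Min)/2 = (107+5)/510 = 112/510 = 0.21960… → L = 22.0%
L ≤ 0.5 → S = Δ/(Max+Min) = 102/(107+5) = 102/112 = 0.91071… → S = 91.1%
(the 1/255 factors cancel in S and H, so raw channel differences can be used)
Max is G' → H = 60 × ((B-R)/Δ + 2) = 60 × ((59-5)/102 + 2)
  54/102 + 2 = 0.5294… + 2 = 2.5294…
  H = 60 × 2.5294… = 151.764…° → H = 151.8°
= HSL(151.8°, 91.1%, 22.0%)


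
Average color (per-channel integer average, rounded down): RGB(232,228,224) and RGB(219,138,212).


Midpoint: each channel = ⌊(C₁+C₂)/2⌋
R: ⌊(232+219)/2⌋ = 225
G: ⌊(228+138)/2⌋ = 183
B: ⌊(224+212)/2⌋ = 218
= RGB(225, 183, 218)


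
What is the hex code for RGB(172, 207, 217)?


R = 172 → AC (hex)
G = 207 → CF (hex)
B = 217 → D9 (hex)
Hex = #ACCFD9


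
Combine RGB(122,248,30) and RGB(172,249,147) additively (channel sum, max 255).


Additive: each channel = min(255, C₁+C₂)
R: 122+172 = 294 → 255
G: 248+249 = 497 → 255
B: 30+147 = 177 → 177
= RGB(255, 255, 177)


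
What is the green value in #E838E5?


Color: #E838E5
R = E8 = 232
G = 38 = 56
B = E5 = 229
Green = 56


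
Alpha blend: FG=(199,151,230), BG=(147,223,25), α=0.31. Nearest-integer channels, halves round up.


C = α×F + (1-α)×B, with 1-α = 0.69
R: 0.31×199 + 0.69×147 = 61.69 + 101.43 = 163.12 → 163
G: 0.31×151 + 0.69×223 = 46.81 + 153.87 = 200.68 → 201
B: 0.31×230 + 0.69×25 = 71.30 + 17.25 = 88.55 → 89
= RGB(163, 201, 89)


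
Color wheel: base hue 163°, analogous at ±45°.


Base hue: 163°
Left analog: (163 - 45) mod 360 = 118°
Right analog: (163 + 45) mod 360 = 208°
Analogous hues = 118° and 208°


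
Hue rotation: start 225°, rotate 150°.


New hue = (H + rotation) mod 360
New hue = (225 + 150) mod 360
= 375 mod 360
= 15°


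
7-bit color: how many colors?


Colors = 2^bits = 2^7
= 128 colors


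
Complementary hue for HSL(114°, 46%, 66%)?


Complement = opposite side of color wheel = hue + 180°
H' = (114 + 180) mod 360 = 294°
S and L unchanged.
= HSL(294°, 46%, 66%)


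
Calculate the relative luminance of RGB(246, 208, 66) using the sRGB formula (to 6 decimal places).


Linearize each channel (sRGB transfer function): c = v/255; c_lin = c/12.92 if c ≤ 0.04045, else ((c+0.055)/1.055)^2.4
  R: 246/255 ≈ 0.964706 > 0.04045 → ((0.964706+0.055)/1.055)^2.4 ≈ 0.921582
  G: 208/255 ≈ 0.815686 > 0.04045 → ((0.815686+0.055)/1.055)^2.4 ≈ 0.630757
  B: 66/255 ≈ 0.258824 > 0.04045 → ((0.258824+0.055)/1.055)^2.4 ≈ 0.054480
R_lin = 0.921582, G_lin = 0.630757, B_lin = 0.054480
L = 0.2126×R + 0.7152×G + 0.0722×B
L = 0.2126×0.921582 + 0.7152×0.630757 + 0.0722×0.054480
L ≈ 0.650979


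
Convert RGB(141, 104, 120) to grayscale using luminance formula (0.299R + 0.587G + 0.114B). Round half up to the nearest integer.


Gray = 0.299×R + 0.587×G + 0.114×B
Gray = 0.299×141 + 0.587×104 + 0.114×120
Gray = 42.159 + 61.048 + 13.680
Gray = 116.887 → round half up → 117
Gray = 117


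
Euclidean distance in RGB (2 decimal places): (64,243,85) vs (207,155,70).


d = √[(R₁-R₂)² + (G₁-G₂)² + (B₁-B₂)²]
d = √[(64-207)² + (243-155)² + (85-70)²]
d = √[20449 + 7744 + 225]
d = √28418
d ≈ 168.58


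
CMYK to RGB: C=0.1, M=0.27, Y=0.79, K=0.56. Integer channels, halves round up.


R = 255 × (1-C) × (1-K) = 255 × 0.90 × 0.44 = 100.98 → 101
G = 255 × (1-M) × (1-K) = 255 × 0.73 × 0.44 = 81.906 → 82
B = 255 × (1-Y) × (1-K) = 255 × 0.21 × 0.44 = 23.562 → 24
= RGB(101, 82, 24)


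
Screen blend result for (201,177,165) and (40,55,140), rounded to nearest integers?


Screen: C = 255 - (255-A)×(255-B)/255, rounded to nearest integer
R: 255 - (255-201)×(255-40)/255 = 255 - 11610/255 ≈ 255 - 45.529 = 209.471 → 209
G: 255 - (255-177)×(255-55)/255 = 255 - 15600/255 ≈ 255 - 61.176 = 193.824 → 194
B: 255 - (255-165)×(255-140)/255 = 255 - 10350/255 ≈ 255 - 40.588 = 214.412 → 214
= RGB(209, 194, 214)


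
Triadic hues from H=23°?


Triadic: equally spaced at 120° intervals
H1 = 23°
H2 = (23 + 120) mod 360 = 143°
H3 = (23 + 240) mod 360 = 263°
Triadic = 23°, 143°, 263°


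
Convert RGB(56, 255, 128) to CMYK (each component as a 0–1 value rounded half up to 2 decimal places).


R'=56/255≈0.2196, G'=255/255≈1.0000, B'=128/255≈0.5020
K = 1 - max(R',G',B') = 1 - 255/255 = 0/255 = 0 → 0.00
(1-R'-K)/(1-K) simplifies to (max-R)/max with max = 255:
C = (255-56)/255 = 199/255 = 0.78039… → 0.78
M = (255-255)/255 = 0/255 = 0 → 0.00
Y = (255-128)/255 = 127/255 = 0.49803… → 0.50
= CMYK(0.78, 0.00, 0.50, 0.00)


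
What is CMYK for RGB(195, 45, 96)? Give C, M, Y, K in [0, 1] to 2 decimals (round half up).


R'=195/255≈0.7647, G'=45/255≈0.1765, B'=96/255≈0.3765
K = 1 - max(R',G',B') = 1 - 195/255 = 60/255 = 0.23529… → 0.24
(1-R'-K)/(1-K) simplifies to (max-R)/max with max = 195:
C = (195-195)/195 = 0/195 = 0 → 0.00
M = (195-45)/195 = 150/195 = 0.76923… → 0.77
Y = (195-96)/195 = 99/195 = 0.50769… → 0.51
= CMYK(0.00, 0.77, 0.51, 0.24)


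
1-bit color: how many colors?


Colors = 2^bits = 2^1
= 2 colors


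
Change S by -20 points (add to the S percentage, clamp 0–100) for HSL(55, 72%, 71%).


Original S = 72%
Adjustment = -20 percentage points
New S = 72 + (-20) = 52
Clamp to [0, 100] → 52
= HSL(55°, 52%, 71%)


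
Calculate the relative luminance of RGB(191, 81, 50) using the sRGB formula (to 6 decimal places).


Linearize each channel (sRGB transfer function): c = v/255; c_lin = c/12.92 if c ≤ 0.04045, else ((c+0.055)/1.055)^2.4
  R: 191/255 ≈ 0.749020 > 0.04045 → ((0.749020+0.055)/1.055)^2.4 ≈ 0.520996
  G: 81/255 ≈ 0.317647 > 0.04045 → ((0.317647+0.055)/1.055)^2.4 ≈ 0.082283
  B: 50/255 ≈ 0.196078 > 0.04045 → ((0.196078+0.055)/1.055)^2.4 ≈ 0.031896
R_lin = 0.520996, G_lin = 0.082283, B_lin = 0.031896
L = 0.2126×R + 0.7152×G + 0.0722×B
L = 0.2126×0.520996 + 0.7152×0.082283 + 0.0722×0.031896
L ≈ 0.171915


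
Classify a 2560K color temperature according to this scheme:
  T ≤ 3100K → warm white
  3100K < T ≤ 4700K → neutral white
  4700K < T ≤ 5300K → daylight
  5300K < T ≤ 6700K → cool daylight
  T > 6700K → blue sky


Temperature: 2560K
2560K ≤ 3100K → warm white
Classification: warm white


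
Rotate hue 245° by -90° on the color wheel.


New hue = (H + rotation) mod 360
New hue = (245 -90) mod 360
= 155 mod 360
= 155°


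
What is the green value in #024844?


Color: #024844
R = 02 = 2
G = 48 = 72
B = 44 = 68
Green = 72


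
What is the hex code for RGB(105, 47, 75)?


R = 105 → 69 (hex)
G = 47 → 2F (hex)
B = 75 → 4B (hex)
Hex = #692F4B


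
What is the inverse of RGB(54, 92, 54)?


Invert: (255-R, 255-G, 255-B)
R: 255-54 = 201
G: 255-92 = 163
B: 255-54 = 201
= RGB(201, 163, 201)


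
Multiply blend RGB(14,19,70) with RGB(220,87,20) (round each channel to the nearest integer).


Multiply: C = A×B/255, rounded to nearest integer
R: 14×220/255 = 3080/255 ≈ 12.078 → 12
G: 19×87/255 = 1653/255 ≈ 6.482 → 6
B: 70×20/255 = 1400/255 ≈ 5.490 → 5
= RGB(12, 6, 5)


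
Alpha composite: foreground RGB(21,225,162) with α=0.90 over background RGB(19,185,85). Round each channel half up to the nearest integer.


C = α×F + (1-α)×B, with 1-α = 0.10
R: 0.90×21 + 0.10×19 = 18.90 + 1.90 = 20.80 → 21
G: 0.90×225 + 0.10×185 = 202.50 + 18.50 = 221.00 → 221
B: 0.90×162 + 0.10×85 = 145.80 + 8.50 = 154.30 → 154
= RGB(21, 221, 154)


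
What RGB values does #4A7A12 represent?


4A → 74 (R)
7A → 122 (G)
12 → 18 (B)
= RGB(74, 122, 18)


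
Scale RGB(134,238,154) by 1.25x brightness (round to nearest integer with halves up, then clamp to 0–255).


Multiply each channel by 1.25, round half up, clamp to [0, 255]
R: 134×1.25 = 167.5 → round → 168
G: 238×1.25 = 297.5 → round → 298 → clamp → 255
B: 154×1.25 = 192.5 → round → 193
= RGB(168, 255, 193)


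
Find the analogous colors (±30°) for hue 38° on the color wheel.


Base hue: 38°
Left analog: (38 - 30) mod 360 = 8°
Right analog: (38 + 30) mod 360 = 68°
Analogous hues = 8° and 68°


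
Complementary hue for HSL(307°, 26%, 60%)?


Complement = opposite side of color wheel = hue + 180°
H' = (307 + 180) mod 360 = 127°
S and L unchanged.
= HSL(127°, 26%, 60%)


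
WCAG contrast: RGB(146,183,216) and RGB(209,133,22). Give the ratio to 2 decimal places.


Linearize each sRGB channel c=v/255: c/12.92 if c ≤ 0.04045 else ((c+0.055)/1.055)^2.4
L = 0.2126×R_lin + 0.7152×G_lin + 0.0722×B_lin
Color 1 (146,183,216):
  R=146: 146/255≈0.5725 > 0.04045 → ((0.5725+0.055)/1.055)^2.4 ≈ 0.28744
  G=183: 183/255≈0.7176 > 0.04045 → ((0.7176+0.055)/1.055)^2.4 ≈ 0.47353
  B=216: 216/255≈0.8471 > 0.04045 → ((0.8471+0.055)/1.055)^2.4 ≈ 0.68669
  L1 = 0.2126×0.28744 + 0.7152×0.47353 + 0.0722×0.68669 ≈ 0.44936
Color 2 (209,133,22):
  R=209: 209/255≈0.8196 > 0.04045 → ((0.8196+0.055)/1.055)^2.4 ≈ 0.63760
  G=133: 133/255≈0.5216 > 0.04045 → ((0.5216+0.055)/1.055)^2.4 ≈ 0.23455
  B=22: 22/255≈0.0863 > 0.04045 → ((0.0863+0.055)/1.055)^2.4 ≈ 0.00802
  L2 = 0.2126×0.63760 + 0.7152×0.23455 + 0.0722×0.00802 ≈ 0.30388
Lighter = 0.44936, Darker = 0.30388
Ratio = (L_lighter + 0.05) / (L_darker + 0.05)
Ratio = (0.44936 + 0.05) / (0.30388 + 0.05) = 0.49936 / 0.35388 ≈ 1.4111
Ratio ≈ 1.41:1


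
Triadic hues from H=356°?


Triadic: equally spaced at 120° intervals
H1 = 356°
H2 = (356 + 120) mod 360 = 116°
H3 = (356 + 240) mod 360 = 236°
Triadic = 356°, 116°, 236°


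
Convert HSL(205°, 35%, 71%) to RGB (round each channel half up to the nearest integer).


H=205°, S=0.35, L=0.71
C = (1-|2L-1|)×S = (1-|0.42|)×0.35 = 0.203
H' = H/60 = 205/60 ≈ 3.4167; X = C×(1-|H' mod 2 - 1|) ≈ 0.1184
m = L - C/2 = 0.71 - 0.1015 = 0.6085
Sector ⌊H'⌋ = 3 → (R',G',B') = (0.0, ≈0.1184, 0.203)
RGB = ((R'+m)×255, (G'+m)×255, (B'+m)×255) = (155.1675, 185.36375, 206.9325)
Round half up → RGB(155, 185, 207)


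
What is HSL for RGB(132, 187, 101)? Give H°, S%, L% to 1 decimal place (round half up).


Normalize: R'=132/255≈0.5176, G'=187/255≈0.7333, B'=101/255≈0.3961
Max=187/255, Min=101/255, Δ=Max-Min=86/255
L = (Max+Min)/2 = (187+101)/510 = 288/510 = 0.56470… → L = 56.5%
L > 0.5 → S = Δ/(2-Max-Min) = 86/(510-187-101) = 86/222 = 0.38738… → S = 38.7%
(the 1/255 factors cancel in S and H, so raw channel differences can be used)
Max is G' → H = 60 × ((B-R)/Δ + 2) = 60 × ((101-132)/86 + 2)
  -31/86 + 2 = -0.3604… + 2 = 1.6395…
  H = 60 × 1.6395… = 98.372…° → H = 98.4°
= HSL(98.4°, 38.7%, 56.5%)


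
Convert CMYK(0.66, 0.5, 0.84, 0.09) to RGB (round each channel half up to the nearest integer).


R = 255 × (1-C) × (1-K) = 255 × 0.34 × 0.91 = 78.897 → 79
G = 255 × (1-M) × (1-K) = 255 × 0.50 × 0.91 = 116.025 → 116
B = 255 × (1-Y) × (1-K) = 255 × 0.16 × 0.91 = 37.128 → 37
= RGB(79, 116, 37)


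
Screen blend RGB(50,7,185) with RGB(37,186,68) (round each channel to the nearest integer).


Screen: C = 255 - (255-A)×(255-B)/255, rounded to nearest integer
R: 255 - (255-50)×(255-37)/255 = 255 - 44690/255 ≈ 255 - 175.255 = 79.745 → 80
G: 255 - (255-7)×(255-186)/255 = 255 - 17112/255 ≈ 255 - 67.106 = 187.894 → 188
B: 255 - (255-185)×(255-68)/255 = 255 - 13090/255 ≈ 255 - 51.333 = 203.667 → 204
= RGB(80, 188, 204)


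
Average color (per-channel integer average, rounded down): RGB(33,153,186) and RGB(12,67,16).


Midpoint: each channel = ⌊(C₁+C₂)/2⌋
R: ⌊(33+12)/2⌋ = 22
G: ⌊(153+67)/2⌋ = 110
B: ⌊(186+16)/2⌋ = 101
= RGB(22, 110, 101)


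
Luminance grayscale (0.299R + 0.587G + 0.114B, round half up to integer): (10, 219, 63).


Gray = 0.299×R + 0.587×G + 0.114×B
Gray = 0.299×10 + 0.587×219 + 0.114×63
Gray = 2.990 + 128.553 + 7.182
Gray = 138.725 → round half up → 139
Gray = 139


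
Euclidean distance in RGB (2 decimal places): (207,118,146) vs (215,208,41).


d = √[(R₁-R₂)² + (G₁-G₂)² + (B₁-B₂)²]
d = √[(207-215)² + (118-208)² + (146-41)²]
d = √[64 + 8100 + 11025]
d = √19189
d ≈ 138.52


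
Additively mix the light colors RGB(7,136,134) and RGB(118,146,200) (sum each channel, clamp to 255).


Additive: each channel = min(255, C₁+C₂)
R: 7+118 = 125 → 125
G: 136+146 = 282 → 255
B: 134+200 = 334 → 255
= RGB(125, 255, 255)


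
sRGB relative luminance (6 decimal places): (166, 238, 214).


Linearize each channel (sRGB transfer function): c = v/255; c_lin = c/12.92 if c ≤ 0.04045, else ((c+0.055)/1.055)^2.4
  R: 166/255 ≈ 0.650980 > 0.04045 → ((0.650980+0.055)/1.055)^2.4 ≈ 0.381326
  G: 238/255 ≈ 0.933333 > 0.04045 → ((0.933333+0.055)/1.055)^2.4 ≈ 0.854993
  B: 214/255 ≈ 0.839216 > 0.04045 → ((0.839216+0.055)/1.055)^2.4 ≈ 0.672443
R_lin = 0.381326, G_lin = 0.854993, B_lin = 0.672443
L = 0.2126×R + 0.7152×G + 0.0722×B
L = 0.2126×0.381326 + 0.7152×0.854993 + 0.0722×0.672443
L ≈ 0.741111


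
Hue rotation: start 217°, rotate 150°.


New hue = (H + rotation) mod 360
New hue = (217 + 150) mod 360
= 367 mod 360
= 7°


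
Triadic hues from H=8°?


Triadic: equally spaced at 120° intervals
H1 = 8°
H2 = (8 + 120) mod 360 = 128°
H3 = (8 + 240) mod 360 = 248°
Triadic = 8°, 128°, 248°


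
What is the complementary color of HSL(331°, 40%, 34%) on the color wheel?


Complement = opposite side of color wheel = hue + 180°
H' = (331 + 180) mod 360 = 151°
S and L unchanged.
= HSL(151°, 40%, 34%)


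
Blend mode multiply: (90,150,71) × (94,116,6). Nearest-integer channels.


Multiply: C = A×B/255, rounded to nearest integer
R: 90×94/255 = 8460/255 ≈ 33.176 → 33
G: 150×116/255 = 17400/255 ≈ 68.235 → 68
B: 71×6/255 = 426/255 ≈ 1.671 → 2
= RGB(33, 68, 2)


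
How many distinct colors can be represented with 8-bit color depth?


Colors = 2^bits = 2^8
= 256 colors


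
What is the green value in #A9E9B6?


Color: #A9E9B6
R = A9 = 169
G = E9 = 233
B = B6 = 182
Green = 233


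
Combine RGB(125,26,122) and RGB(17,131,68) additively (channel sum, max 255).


Additive: each channel = min(255, C₁+C₂)
R: 125+17 = 142 → 142
G: 26+131 = 157 → 157
B: 122+68 = 190 → 190
= RGB(142, 157, 190)


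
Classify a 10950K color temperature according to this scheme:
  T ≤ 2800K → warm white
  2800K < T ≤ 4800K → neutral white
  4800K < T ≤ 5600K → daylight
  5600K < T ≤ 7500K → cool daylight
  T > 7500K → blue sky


Temperature: 10950K
10950K > 7500K → blue sky
Classification: blue sky


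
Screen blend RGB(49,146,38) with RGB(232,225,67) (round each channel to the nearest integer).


Screen: C = 255 - (255-A)×(255-B)/255, rounded to nearest integer
R: 255 - (255-49)×(255-232)/255 = 255 - 4738/255 ≈ 255 - 18.580 = 236.420 → 236
G: 255 - (255-146)×(255-225)/255 = 255 - 3270/255 ≈ 255 - 12.824 = 242.176 → 242
B: 255 - (255-38)×(255-67)/255 = 255 - 40796/255 ≈ 255 - 159.984 = 95.016 → 95
= RGB(236, 242, 95)


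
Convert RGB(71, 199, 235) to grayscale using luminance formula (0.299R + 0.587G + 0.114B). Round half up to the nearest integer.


Gray = 0.299×R + 0.587×G + 0.114×B
Gray = 0.299×71 + 0.587×199 + 0.114×235
Gray = 21.229 + 116.813 + 26.790
Gray = 164.832 → round half up → 165
Gray = 165


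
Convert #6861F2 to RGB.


68 → 104 (R)
61 → 97 (G)
F2 → 242 (B)
= RGB(104, 97, 242)


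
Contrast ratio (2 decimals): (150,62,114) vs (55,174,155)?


Linearize each sRGB channel c=v/255: c/12.92 if c ≤ 0.04045 else ((c+0.055)/1.055)^2.4
L = 0.2126×R_lin + 0.7152×G_lin + 0.0722×B_lin
Color 1 (150,62,114):
  R=150: 150/255≈0.5882 > 0.04045 → ((0.5882+0.055)/1.055)^2.4 ≈ 0.30499
  G=62: 62/255≈0.2431 > 0.04045 → ((0.2431+0.055)/1.055)^2.4 ≈ 0.04817
  B=114: 114/255≈0.4471 > 0.04045 → ((0.4471+0.055)/1.055)^2.4 ≈ 0.16827
  L1 = 0.2126×0.30499 + 0.7152×0.04817 + 0.0722×0.16827 ≈ 0.11144
Color 2 (55,174,155):
  R=55: 55/255≈0.2157 > 0.04045 → ((0.2157+0.055)/1.055)^2.4 ≈ 0.03820
  G=174: 174/255≈0.6824 > 0.04045 → ((0.6824+0.055)/1.055)^2.4 ≈ 0.42327
  B=155: 155/255≈0.6078 > 0.04045 → ((0.6078+0.055)/1.055)^2.4 ≈ 0.32778
  L2 = 0.2126×0.03820 + 0.7152×0.42327 + 0.0722×0.32778 ≈ 0.33451
Lighter = 0.33451, Darker = 0.11144
Ratio = (L_lighter + 0.05) / (L_darker + 0.05)
Ratio = (0.33451 + 0.05) / (0.11144 + 0.05) = 0.38451 / 0.16144 ≈ 2.3817
Ratio ≈ 2.38:1


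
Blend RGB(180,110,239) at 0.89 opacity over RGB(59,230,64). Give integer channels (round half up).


C = α×F + (1-α)×B, with 1-α = 0.11
R: 0.89×180 + 0.11×59 = 160.20 + 6.49 = 166.69 → 167
G: 0.89×110 + 0.11×230 = 97.90 + 25.30 = 123.20 → 123
B: 0.89×239 + 0.11×64 = 212.71 + 7.04 = 219.75 → 220
= RGB(167, 123, 220)


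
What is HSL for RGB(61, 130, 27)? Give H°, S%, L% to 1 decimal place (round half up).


Normalize: R'=61/255≈0.2392, G'=130/255≈0.5098, B'=27/255≈0.1059
Max=130/255, Min=27/255, Δ=Max-Min=103/255
L = (Max+Min)/2 = (130+27)/510 = 157/510 = 0.30784… → L = 30.8%
L ≤ 0.5 → S = Δ/(Max+Min) = 103/(130+27) = 103/157 = 0.65605… → S = 65.6%
(the 1/255 factors cancel in S and H, so raw channel differences can be used)
Max is G' → H = 60 × ((B-R)/Δ + 2) = 60 × ((27-61)/103 + 2)
  -34/103 + 2 = -0.3300… + 2 = 1.6699…
  H = 60 × 1.6699… = 100.194…° → H = 100.2°
= HSL(100.2°, 65.6%, 30.8%)


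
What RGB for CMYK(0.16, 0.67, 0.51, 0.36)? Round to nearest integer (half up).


R = 255 × (1-C) × (1-K) = 255 × 0.84 × 0.64 = 137.088 → 137
G = 255 × (1-M) × (1-K) = 255 × 0.33 × 0.64 = 53.856 → 54
B = 255 × (1-Y) × (1-K) = 255 × 0.49 × 0.64 = 79.968 → 80
= RGB(137, 54, 80)


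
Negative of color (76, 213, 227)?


Invert: (255-R, 255-G, 255-B)
R: 255-76 = 179
G: 255-213 = 42
B: 255-227 = 28
= RGB(179, 42, 28)


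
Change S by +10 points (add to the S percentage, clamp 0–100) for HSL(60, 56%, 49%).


Original S = 56%
Adjustment = +10 percentage points
New S = 56 + (10) = 66
Clamp to [0, 100] → 66
= HSL(60°, 66%, 49%)


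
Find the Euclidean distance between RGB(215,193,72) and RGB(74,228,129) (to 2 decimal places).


d = √[(R₁-R₂)² + (G₁-G₂)² + (B₁-B₂)²]
d = √[(215-74)² + (193-228)² + (72-129)²]
d = √[19881 + 1225 + 3249]
d = √24355
d ≈ 156.06


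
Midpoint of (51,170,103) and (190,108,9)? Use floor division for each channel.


Midpoint: each channel = ⌊(C₁+C₂)/2⌋
R: ⌊(51+190)/2⌋ = 120
G: ⌊(170+108)/2⌋ = 139
B: ⌊(103+9)/2⌋ = 56
= RGB(120, 139, 56)


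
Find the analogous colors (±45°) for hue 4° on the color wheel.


Base hue: 4°
Left analog: (4 - 45) mod 360 = 319°
Right analog: (4 + 45) mod 360 = 49°
Analogous hues = 319° and 49°


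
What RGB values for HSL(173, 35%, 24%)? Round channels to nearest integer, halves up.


H=173°, S=0.35, L=0.24
C = (1-|2L-1|)×S = (1-|-0.52|)×0.35 = 0.168
H' = H/60 = 173/60 ≈ 2.8833; X = C×(1-|H' mod 2 - 1|) = 0.1484
m = L - C/2 = 0.24 - 0.084 = 0.156
Sector ⌊H'⌋ = 2 → (R',G',B') = (0.0, 0.168, 0.1484)
RGB = ((R'+m)×255, (G'+m)×255, (B'+m)×255) = (39.78, 82.62, 77.622)
Round half up → RGB(40, 83, 78)


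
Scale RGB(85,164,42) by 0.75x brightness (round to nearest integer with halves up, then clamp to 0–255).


Multiply each channel by 0.75, round half up, clamp to [0, 255]
R: 85×0.75 = 63.75 → round → 64
G: 164×0.75 = 123
B: 42×0.75 = 31.5 → round → 32
= RGB(64, 123, 32)


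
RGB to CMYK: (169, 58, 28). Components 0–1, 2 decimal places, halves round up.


R'=169/255≈0.6627, G'=58/255≈0.2275, B'=28/255≈0.1098
K = 1 - max(R',G',B') = 1 - 169/255 = 86/255 = 0.33725… → 0.34
(1-R'-K)/(1-K) simplifies to (max-R)/max with max = 169:
C = (169-169)/169 = 0/169 = 0 → 0.00
M = (169-58)/169 = 111/169 = 0.65680… → 0.66
Y = (169-28)/169 = 141/169 = 0.83431… → 0.83
= CMYK(0.00, 0.66, 0.83, 0.34)


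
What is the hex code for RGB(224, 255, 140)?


R = 224 → E0 (hex)
G = 255 → FF (hex)
B = 140 → 8C (hex)
Hex = #E0FF8C


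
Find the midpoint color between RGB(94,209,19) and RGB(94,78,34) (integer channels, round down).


Midpoint: each channel = ⌊(C₁+C₂)/2⌋
R: ⌊(94+94)/2⌋ = 94
G: ⌊(209+78)/2⌋ = 143
B: ⌊(19+34)/2⌋ = 26
= RGB(94, 143, 26)


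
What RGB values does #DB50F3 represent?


DB → 219 (R)
50 → 80 (G)
F3 → 243 (B)
= RGB(219, 80, 243)


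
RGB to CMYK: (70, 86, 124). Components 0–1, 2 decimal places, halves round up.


R'=70/255≈0.2745, G'=86/255≈0.3373, B'=124/255≈0.4863
K = 1 - max(R',G',B') = 1 - 124/255 = 131/255 = 0.51372… → 0.51
(1-R'-K)/(1-K) simplifies to (max-R)/max with max = 124:
C = (124-70)/124 = 54/124 = 0.43548… → 0.44
M = (124-86)/124 = 38/124 = 0.30645… → 0.31
Y = (124-124)/124 = 0/124 = 0 → 0.00
= CMYK(0.44, 0.31, 0.00, 0.51)


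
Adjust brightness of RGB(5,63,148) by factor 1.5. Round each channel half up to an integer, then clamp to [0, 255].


Multiply each channel by 1.5, round half up, clamp to [0, 255]
R: 5×1.5 = 7.5 → round → 8
G: 63×1.5 = 94.5 → round → 95
B: 148×1.5 = 222
= RGB(8, 95, 222)


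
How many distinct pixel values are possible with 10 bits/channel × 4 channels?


Total bits = 10 bits/channel × 4 channels = 40 bits
Distinct pixel values = 2^40
= 1,099,511,627,776 pixel values


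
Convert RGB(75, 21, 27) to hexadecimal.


R = 75 → 4B (hex)
G = 21 → 15 (hex)
B = 27 → 1B (hex)
Hex = #4B151B


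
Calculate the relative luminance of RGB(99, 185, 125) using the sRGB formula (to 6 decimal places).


Linearize each channel (sRGB transfer function): c = v/255; c_lin = c/12.92 if c ≤ 0.04045, else ((c+0.055)/1.055)^2.4
  R: 99/255 ≈ 0.388235 > 0.04045 → ((0.388235+0.055)/1.055)^2.4 ≈ 0.124772
  G: 185/255 ≈ 0.725490 > 0.04045 → ((0.725490+0.055)/1.055)^2.4 ≈ 0.485150
  B: 125/255 ≈ 0.490196 > 0.04045 → ((0.490196+0.055)/1.055)^2.4 ≈ 0.205079
R_lin = 0.124772, G_lin = 0.485150, B_lin = 0.205079
L = 0.2126×R + 0.7152×G + 0.0722×B
L = 0.2126×0.124772 + 0.7152×0.485150 + 0.0722×0.205079
L ≈ 0.388312


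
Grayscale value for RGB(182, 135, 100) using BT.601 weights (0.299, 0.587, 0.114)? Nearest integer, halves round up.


Gray = 0.299×R + 0.587×G + 0.114×B
Gray = 0.299×182 + 0.587×135 + 0.114×100
Gray = 54.418 + 79.245 + 11.400
Gray = 145.063 → round half up → 145
Gray = 145


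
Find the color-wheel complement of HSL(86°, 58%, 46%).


Complement = opposite side of color wheel = hue + 180°
H' = (86 + 180) mod 360 = 266°
S and L unchanged.
= HSL(266°, 58%, 46%)


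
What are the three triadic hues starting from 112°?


Triadic: equally spaced at 120° intervals
H1 = 112°
H2 = (112 + 120) mod 360 = 232°
H3 = (112 + 240) mod 360 = 352°
Triadic = 112°, 232°, 352°


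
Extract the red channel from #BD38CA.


Color: #BD38CA
R = BD = 189
G = 38 = 56
B = CA = 202
Red = 189


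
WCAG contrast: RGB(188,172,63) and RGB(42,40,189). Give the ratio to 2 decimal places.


Linearize each sRGB channel c=v/255: c/12.92 if c ≤ 0.04045 else ((c+0.055)/1.055)^2.4
L = 0.2126×R_lin + 0.7152×G_lin + 0.0722×B_lin
Color 1 (188,172,63):
  R=188: 188/255≈0.7373 > 0.04045 → ((0.7373+0.055)/1.055)^2.4 ≈ 0.50289
  G=172: 172/255≈0.6745 > 0.04045 → ((0.6745+0.055)/1.055)^2.4 ≈ 0.41254
  B=63: 63/255≈0.2471 > 0.04045 → ((0.2471+0.055)/1.055)^2.4 ≈ 0.04971
  L1 = 0.2126×0.50289 + 0.7152×0.41254 + 0.0722×0.04971 ≈ 0.40555
Color 2 (42,40,189):
  R=42: 42/255≈0.1647 > 0.04045 → ((0.1647+0.055)/1.055)^2.4 ≈ 0.02315
  G=40: 40/255≈0.1569 > 0.04045 → ((0.1569+0.055)/1.055)^2.4 ≈ 0.02122
  B=189: 189/255≈0.7412 > 0.04045 → ((0.7412+0.055)/1.055)^2.4 ≈ 0.50888
  L2 = 0.2126×0.02315 + 0.7152×0.02122 + 0.0722×0.50888 ≈ 0.05684
Lighter = 0.40555, Darker = 0.05684
Ratio = (L_lighter + 0.05) / (L_darker + 0.05)
Ratio = (0.40555 + 0.05) / (0.05684 + 0.05) = 0.45555 / 0.10684 ≈ 4.2639
Ratio ≈ 4.26:1


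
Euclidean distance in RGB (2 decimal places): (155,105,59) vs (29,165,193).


d = √[(R₁-R₂)² + (G₁-G₂)² + (B₁-B₂)²]
d = √[(155-29)² + (105-165)² + (59-193)²]
d = √[15876 + 3600 + 17956]
d = √37432
d ≈ 193.47


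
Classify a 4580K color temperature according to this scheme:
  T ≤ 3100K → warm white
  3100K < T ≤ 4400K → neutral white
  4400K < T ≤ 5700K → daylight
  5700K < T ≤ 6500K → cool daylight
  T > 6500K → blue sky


Temperature: 4580K
4400K < 4580K ≤ 5700K → daylight
Classification: daylight


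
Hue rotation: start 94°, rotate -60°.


New hue = (H + rotation) mod 360
New hue = (94 -60) mod 360
= 34 mod 360
= 34°


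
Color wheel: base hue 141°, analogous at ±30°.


Base hue: 141°
Left analog: (141 - 30) mod 360 = 111°
Right analog: (141 + 30) mod 360 = 171°
Analogous hues = 111° and 171°


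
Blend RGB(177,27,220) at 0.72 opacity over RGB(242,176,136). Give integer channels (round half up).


C = α×F + (1-α)×B, with 1-α = 0.28
R: 0.72×177 + 0.28×242 = 127.44 + 67.76 = 195.20 → 195
G: 0.72×27 + 0.28×176 = 19.44 + 49.28 = 68.72 → 69
B: 0.72×220 + 0.28×136 = 158.40 + 38.08 = 196.48 → 196
= RGB(195, 69, 196)


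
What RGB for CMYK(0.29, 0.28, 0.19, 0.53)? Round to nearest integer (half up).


R = 255 × (1-C) × (1-K) = 255 × 0.71 × 0.47 = 85.0935 → 85
G = 255 × (1-M) × (1-K) = 255 × 0.72 × 0.47 = 86.292 → 86
B = 255 × (1-Y) × (1-K) = 255 × 0.81 × 0.47 = 97.0785 → 97
= RGB(85, 86, 97)


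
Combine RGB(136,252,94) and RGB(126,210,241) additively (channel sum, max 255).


Additive: each channel = min(255, C₁+C₂)
R: 136+126 = 262 → 255
G: 252+210 = 462 → 255
B: 94+241 = 335 → 255
= RGB(255, 255, 255)


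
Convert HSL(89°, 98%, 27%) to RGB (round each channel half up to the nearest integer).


H=89°, S=0.98, L=0.27
C = (1-|2L-1|)×S = (1-|-0.46|)×0.98 = 0.5292
H' = H/60 = 89/60 ≈ 1.4833; X = C×(1-|H' mod 2 - 1|) = 0.27342
m = L - C/2 = 0.27 - 0.2646 = 0.0054
Sector ⌊H'⌋ = 1 → (R',G',B') = (0.27342, 0.5292, 0.0)
RGB = ((R'+m)×255, (G'+m)×255, (B'+m)×255) = (71.0991, 136.323, 1.377)
Round half up → RGB(71, 136, 1)


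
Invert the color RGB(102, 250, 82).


Invert: (255-R, 255-G, 255-B)
R: 255-102 = 153
G: 255-250 = 5
B: 255-82 = 173
= RGB(153, 5, 173)


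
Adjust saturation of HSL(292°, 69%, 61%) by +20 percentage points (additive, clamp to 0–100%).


Original S = 69%
Adjustment = +20 percentage points
New S = 69 + (20) = 89
Clamp to [0, 100] → 89
= HSL(292°, 89%, 61%)


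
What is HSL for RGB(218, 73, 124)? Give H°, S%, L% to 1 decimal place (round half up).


Normalize: R'=218/255≈0.8549, G'=73/255≈0.2863, B'=124/255≈0.4863
Max=218/255, Min=73/255, Δ=Max-Min=145/255
L = (Max+Min)/2 = (218+73)/510 = 291/510 = 0.57058… → L = 57.1%
L > 0.5 → S = Δ/(2-Max-Min) = 145/(510-218-73) = 145/219 = 0.66210… → S = 66.2%
(the 1/255 factors cancel in S and H, so raw channel differences can be used)
Max is R' → H = 60 × (((G-B)/Δ) mod 6) = 60 × (((73-124)/145) mod 6)
  (-51)/145 = -0.3517…; negative, so add 6 → 5.6482…
  H = 60 × 5.6482… = 338.896…° → H = 338.9°
= HSL(338.9°, 66.2%, 57.1%)


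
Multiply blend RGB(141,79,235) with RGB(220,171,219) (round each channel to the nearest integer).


Multiply: C = A×B/255, rounded to nearest integer
R: 141×220/255 = 31020/255 ≈ 121.647 → 122
G: 79×171/255 = 13509/255 ≈ 52.976 → 53
B: 235×219/255 = 51465/255 ≈ 201.824 → 202
= RGB(122, 53, 202)


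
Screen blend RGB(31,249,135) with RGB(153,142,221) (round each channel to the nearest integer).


Screen: C = 255 - (255-A)×(255-B)/255, rounded to nearest integer
R: 255 - (255-31)×(255-153)/255 = 255 - 22848/255 ≈ 255 - 89.600 = 165.400 → 165
G: 255 - (255-249)×(255-142)/255 = 255 - 678/255 ≈ 255 - 2.659 = 252.341 → 252
B: 255 - (255-135)×(255-221)/255 = 255 - 4080/255 ≈ 255 - 16.000 = 239.000 → 239
= RGB(165, 252, 239)


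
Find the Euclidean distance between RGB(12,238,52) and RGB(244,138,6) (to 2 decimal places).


d = √[(R₁-R₂)² + (G₁-G₂)² + (B₁-B₂)²]
d = √[(12-244)² + (238-138)² + (52-6)²]
d = √[53824 + 10000 + 2116]
d = √65940
d ≈ 256.79


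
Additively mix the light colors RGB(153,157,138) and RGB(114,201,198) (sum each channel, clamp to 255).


Additive: each channel = min(255, C₁+C₂)
R: 153+114 = 267 → 255
G: 157+201 = 358 → 255
B: 138+198 = 336 → 255
= RGB(255, 255, 255)


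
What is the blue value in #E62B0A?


Color: #E62B0A
R = E6 = 230
G = 2B = 43
B = 0A = 10
Blue = 10
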